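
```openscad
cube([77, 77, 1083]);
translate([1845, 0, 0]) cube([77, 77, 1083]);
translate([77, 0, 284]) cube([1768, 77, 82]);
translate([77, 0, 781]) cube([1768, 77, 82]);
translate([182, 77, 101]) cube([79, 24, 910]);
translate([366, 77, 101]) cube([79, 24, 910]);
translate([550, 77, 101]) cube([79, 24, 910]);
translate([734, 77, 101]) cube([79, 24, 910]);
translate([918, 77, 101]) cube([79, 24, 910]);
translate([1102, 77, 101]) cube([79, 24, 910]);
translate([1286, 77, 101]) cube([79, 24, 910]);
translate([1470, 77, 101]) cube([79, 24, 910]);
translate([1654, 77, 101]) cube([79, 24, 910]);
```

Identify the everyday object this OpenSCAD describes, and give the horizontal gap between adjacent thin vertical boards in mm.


A fence section. The picket gap is 105 mm.

Two posts, two rails, 9 pickets — a fence section. Span 1768 mm holds 9 pickets of 79 mm with 10 equal gaps: ⌊(1768 − 9·79) / 10⌋ = 105 mm.


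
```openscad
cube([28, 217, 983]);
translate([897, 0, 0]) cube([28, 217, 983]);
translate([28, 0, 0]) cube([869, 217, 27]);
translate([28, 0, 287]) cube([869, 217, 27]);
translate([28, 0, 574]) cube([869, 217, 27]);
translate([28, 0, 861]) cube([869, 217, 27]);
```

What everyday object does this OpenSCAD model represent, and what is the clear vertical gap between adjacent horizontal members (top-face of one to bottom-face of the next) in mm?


A bookshelf. The clear shelf gap is 260 mm.

Two tall side panels with 4 horizontal boards between them — a bookshelf. The first two shelf undersides are at z = 0 and z = 287; with shelf thickness 27, the clear gap is 287 − 0 − 27 = 260 mm.


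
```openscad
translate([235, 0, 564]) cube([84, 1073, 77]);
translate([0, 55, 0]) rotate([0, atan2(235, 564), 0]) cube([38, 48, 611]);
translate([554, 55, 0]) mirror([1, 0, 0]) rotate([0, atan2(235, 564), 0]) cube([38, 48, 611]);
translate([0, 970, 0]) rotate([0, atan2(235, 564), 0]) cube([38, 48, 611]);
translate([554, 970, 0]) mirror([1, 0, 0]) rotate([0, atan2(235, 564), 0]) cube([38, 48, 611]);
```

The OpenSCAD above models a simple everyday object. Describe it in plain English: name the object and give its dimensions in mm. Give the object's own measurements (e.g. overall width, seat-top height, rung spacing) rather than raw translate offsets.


A sawhorse. A 84×1073×77 mm beam (x, y, z) sits on two A-frame leg pairs. Each pair is two raked legs of 38×48 mm section (48 mm along y) splaying symmetrically in x. Each leg rises 564 mm vertically over 235 mm of horizontal reach and is 611 mm long along its own axis. Every leg's outer bottom edge rests on the floor and its outer top edge meets a bottom edge of the beam — the left legs (tilting toward +x) meet the beam's −x bottom edge, the right legs (their mirror images, tilting toward −x) meet its +x bottom edge — so the leg tops tuck under the beam, the beam's underside is 564 mm above the floor, and the feet are 554 mm apart outside-to-outside with the beam centred between them. The two leg pairs are set in 55 mm from either end of the beam.


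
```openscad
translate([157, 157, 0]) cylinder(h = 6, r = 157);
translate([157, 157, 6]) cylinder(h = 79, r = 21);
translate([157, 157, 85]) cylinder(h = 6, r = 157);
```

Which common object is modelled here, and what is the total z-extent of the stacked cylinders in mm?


A spool. The overall height is 91 mm.

Three coaxial cylinders, large–small–large — a spool. Two 6 mm flanges and a 79 mm core give 6 + 79 + 6 = 91 mm.


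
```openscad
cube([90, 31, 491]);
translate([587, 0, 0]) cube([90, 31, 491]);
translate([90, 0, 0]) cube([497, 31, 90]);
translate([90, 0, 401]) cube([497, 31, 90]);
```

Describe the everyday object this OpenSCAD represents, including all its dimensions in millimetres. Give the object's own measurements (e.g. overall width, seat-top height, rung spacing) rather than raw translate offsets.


A rectangular picture frame lying in the x–z plane (depth along y). The opening is 497 mm wide (x) by 311 mm tall (z), surrounded by a border 90 mm wide on all four sides. The frame is 31 mm deep and is made of two full-height vertical stiles with two horizontal rails fitted between them.


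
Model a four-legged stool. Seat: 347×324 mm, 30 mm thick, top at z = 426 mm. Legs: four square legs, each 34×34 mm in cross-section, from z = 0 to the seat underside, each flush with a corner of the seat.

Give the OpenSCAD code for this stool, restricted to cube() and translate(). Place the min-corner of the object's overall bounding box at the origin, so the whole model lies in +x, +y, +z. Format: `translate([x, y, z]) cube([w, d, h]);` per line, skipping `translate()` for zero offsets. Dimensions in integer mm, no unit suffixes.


// leg_h = 426 - 30 = 396
translate([0, 0, 396]) cube([347, 324, 30]);
cube([34, 34, 396]);
translate([313, 0, 0]) cube([34, 34, 396]);
translate([0, 290, 0]) cube([34, 34, 396]);
translate([313, 290, 0]) cube([34, 34, 396]);


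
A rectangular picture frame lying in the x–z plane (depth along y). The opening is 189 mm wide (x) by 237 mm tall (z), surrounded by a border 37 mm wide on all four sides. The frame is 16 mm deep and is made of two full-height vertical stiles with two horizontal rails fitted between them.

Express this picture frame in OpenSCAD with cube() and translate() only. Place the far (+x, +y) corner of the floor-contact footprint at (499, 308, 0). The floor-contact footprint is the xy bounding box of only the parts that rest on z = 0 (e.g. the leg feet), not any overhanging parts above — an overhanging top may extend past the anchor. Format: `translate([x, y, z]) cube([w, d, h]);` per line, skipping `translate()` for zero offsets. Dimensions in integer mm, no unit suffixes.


translate([236, 292, 0]) cube([37, 16, 311]);
translate([462, 292, 0]) cube([37, 16, 311]);
translate([273, 292, 0]) cube([189, 16, 37]);
translate([273, 292, 274]) cube([189, 16, 37]);


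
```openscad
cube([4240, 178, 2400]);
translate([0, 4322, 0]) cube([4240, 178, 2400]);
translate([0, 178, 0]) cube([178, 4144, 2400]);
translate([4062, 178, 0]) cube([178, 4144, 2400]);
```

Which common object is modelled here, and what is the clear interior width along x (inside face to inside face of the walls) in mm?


A house (or room) frame. The interior width is 3884 mm.

Four 2400 mm walls enclosing a rectangle with no floor or roof — a room or house frame. Outside width is 4240 mm and wall thickness is 178 mm, so the interior width is 4240 − 2 × 178 = 3884 mm.


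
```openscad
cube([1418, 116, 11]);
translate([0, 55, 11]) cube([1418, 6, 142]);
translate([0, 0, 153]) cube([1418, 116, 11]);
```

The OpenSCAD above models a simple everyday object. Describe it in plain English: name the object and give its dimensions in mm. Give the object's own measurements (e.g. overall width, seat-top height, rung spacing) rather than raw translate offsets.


An I-beam lying along x, 1418 mm long. Overall section height 164 mm. Two flanges 116 mm wide (y) and 11 mm thick, one on the floor and one at the top; a web 6 mm thick runs between them, centred on the flange width.


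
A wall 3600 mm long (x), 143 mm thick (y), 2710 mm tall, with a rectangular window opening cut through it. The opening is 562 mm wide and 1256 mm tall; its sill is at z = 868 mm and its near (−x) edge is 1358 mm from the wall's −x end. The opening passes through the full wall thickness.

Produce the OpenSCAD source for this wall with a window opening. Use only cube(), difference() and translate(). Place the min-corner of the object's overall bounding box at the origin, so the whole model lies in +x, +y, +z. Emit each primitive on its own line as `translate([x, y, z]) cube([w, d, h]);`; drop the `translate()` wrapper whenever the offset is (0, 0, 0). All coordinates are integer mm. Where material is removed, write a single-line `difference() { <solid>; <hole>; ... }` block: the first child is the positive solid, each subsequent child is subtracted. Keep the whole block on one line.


difference() { cube([3600, 143, 2710]); translate([1358, 0, 868]) cube([562, 143, 1256]); }


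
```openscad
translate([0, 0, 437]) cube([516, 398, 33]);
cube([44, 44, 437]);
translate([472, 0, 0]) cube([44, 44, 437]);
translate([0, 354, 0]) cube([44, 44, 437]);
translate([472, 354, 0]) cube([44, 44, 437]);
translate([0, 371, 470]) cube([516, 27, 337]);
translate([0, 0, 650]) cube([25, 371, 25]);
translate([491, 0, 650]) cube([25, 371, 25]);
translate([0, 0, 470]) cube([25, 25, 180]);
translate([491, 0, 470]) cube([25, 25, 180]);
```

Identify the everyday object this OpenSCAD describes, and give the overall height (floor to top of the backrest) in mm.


A chair. The overall height is 807 mm.

A slab on four corner posts with a tall panel at the back — a chair. The seat slab sits at z = 437 with thickness 33, and the 337 mm backrest starts at the seat top, so the overall height is 437 + 33 + 337 = 807 mm.


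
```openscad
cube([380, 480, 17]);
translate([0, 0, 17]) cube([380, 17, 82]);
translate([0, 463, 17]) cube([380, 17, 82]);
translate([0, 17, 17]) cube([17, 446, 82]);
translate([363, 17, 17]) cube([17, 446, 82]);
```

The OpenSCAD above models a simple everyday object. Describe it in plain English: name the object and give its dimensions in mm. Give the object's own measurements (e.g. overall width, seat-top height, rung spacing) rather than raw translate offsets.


An open-topped rectangular box: outside dimensions 380×480×99 mm, with a uniform wall and base thickness of 17 mm. The base is a full 380×480 slab on the floor; four walls sit on top of the base. The front and back walls (the −y and +y sides) span the full width; the two side walls fit between them.


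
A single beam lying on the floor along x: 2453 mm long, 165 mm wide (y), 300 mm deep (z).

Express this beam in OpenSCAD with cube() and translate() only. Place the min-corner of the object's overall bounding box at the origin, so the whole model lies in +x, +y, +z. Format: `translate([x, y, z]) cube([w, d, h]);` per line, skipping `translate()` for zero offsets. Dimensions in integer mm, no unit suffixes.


cube([2453, 165, 300]);


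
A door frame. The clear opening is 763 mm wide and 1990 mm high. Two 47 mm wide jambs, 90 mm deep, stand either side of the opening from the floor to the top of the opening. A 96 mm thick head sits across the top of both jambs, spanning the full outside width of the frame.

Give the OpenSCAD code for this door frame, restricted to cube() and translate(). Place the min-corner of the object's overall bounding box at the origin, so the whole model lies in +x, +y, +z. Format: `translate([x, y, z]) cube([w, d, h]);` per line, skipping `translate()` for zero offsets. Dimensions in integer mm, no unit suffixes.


cube([47, 90, 1990]);
translate([810, 0, 0]) cube([47, 90, 1990]);
translate([0, 0, 1990]) cube([857, 90, 96]);


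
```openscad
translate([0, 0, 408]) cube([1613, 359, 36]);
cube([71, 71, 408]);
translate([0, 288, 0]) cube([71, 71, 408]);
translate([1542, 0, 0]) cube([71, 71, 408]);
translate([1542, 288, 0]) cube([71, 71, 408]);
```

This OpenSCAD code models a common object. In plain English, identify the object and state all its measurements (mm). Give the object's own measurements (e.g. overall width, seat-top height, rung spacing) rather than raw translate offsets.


A bench: a 1613×359 mm seat slab, 36 mm thick, top at z = 444 mm, on four 71×71 mm square legs flush with the seat corners and standing on z = 0.


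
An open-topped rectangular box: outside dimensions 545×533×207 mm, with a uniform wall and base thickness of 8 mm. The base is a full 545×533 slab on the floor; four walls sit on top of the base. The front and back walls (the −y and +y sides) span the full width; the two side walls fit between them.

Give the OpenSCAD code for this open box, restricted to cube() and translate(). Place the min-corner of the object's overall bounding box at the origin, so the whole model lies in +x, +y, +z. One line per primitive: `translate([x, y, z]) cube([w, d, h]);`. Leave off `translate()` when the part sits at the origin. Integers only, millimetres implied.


cube([545, 533, 8]);
translate([0, 0, 8]) cube([545, 8, 199]);
translate([0, 525, 8]) cube([545, 8, 199]);
translate([0, 8, 8]) cube([8, 517, 199]);
translate([537, 8, 8]) cube([8, 517, 199]);


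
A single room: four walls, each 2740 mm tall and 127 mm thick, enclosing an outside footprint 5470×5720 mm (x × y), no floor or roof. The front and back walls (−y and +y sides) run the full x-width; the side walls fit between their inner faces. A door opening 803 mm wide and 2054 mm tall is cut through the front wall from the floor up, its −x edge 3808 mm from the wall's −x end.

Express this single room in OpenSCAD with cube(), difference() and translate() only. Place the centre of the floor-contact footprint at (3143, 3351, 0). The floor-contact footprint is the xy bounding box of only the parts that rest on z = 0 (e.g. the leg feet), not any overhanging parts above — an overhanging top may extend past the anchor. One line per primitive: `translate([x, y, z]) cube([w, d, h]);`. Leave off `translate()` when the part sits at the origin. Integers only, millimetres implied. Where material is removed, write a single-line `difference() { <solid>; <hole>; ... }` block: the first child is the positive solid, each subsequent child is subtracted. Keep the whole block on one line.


difference() { translate([408, 491, 0]) cube([5470, 127, 2740]); translate([4216, 491, 0]) cube([803, 127, 2054]); }
translate([408, 6084, 0]) cube([5470, 127, 2740]);
translate([408, 618, 0]) cube([127, 5466, 2740]);
translate([5751, 618, 0]) cube([127, 5466, 2740]);


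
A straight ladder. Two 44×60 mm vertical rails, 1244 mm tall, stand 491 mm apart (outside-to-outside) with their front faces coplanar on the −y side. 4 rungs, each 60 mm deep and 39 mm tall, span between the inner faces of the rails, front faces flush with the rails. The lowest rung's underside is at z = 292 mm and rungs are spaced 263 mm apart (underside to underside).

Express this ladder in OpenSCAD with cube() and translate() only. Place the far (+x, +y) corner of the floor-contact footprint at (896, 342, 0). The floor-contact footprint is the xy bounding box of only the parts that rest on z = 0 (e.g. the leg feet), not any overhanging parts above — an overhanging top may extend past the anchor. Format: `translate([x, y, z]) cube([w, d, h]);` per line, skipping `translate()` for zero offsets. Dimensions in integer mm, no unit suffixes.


translate([405, 282, 0]) cube([44, 60, 1244]);
translate([852, 282, 0]) cube([44, 60, 1244]);
translate([449, 282, 292]) cube([403, 60, 39]);
translate([449, 282, 555]) cube([403, 60, 39]);
translate([449, 282, 818]) cube([403, 60, 39]);
translate([449, 282, 1081]) cube([403, 60, 39]);


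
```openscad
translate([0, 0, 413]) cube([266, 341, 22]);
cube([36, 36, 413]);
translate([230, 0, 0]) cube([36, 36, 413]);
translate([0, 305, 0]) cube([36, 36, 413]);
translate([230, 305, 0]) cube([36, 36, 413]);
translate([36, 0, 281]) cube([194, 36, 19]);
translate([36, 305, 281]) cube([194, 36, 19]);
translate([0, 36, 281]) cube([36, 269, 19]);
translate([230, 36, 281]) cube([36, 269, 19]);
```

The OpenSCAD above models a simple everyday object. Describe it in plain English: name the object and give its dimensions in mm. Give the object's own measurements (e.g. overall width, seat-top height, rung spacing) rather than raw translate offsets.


A four-legged stool. The seat is a 266×341×22 mm slab whose top surface is at z = 435 mm; four square legs, each 36×36 mm in cross-section, run from the floor (z = 0) to the underside of the seat, each flush with a corner of the seat. Four stretchers, 36 mm wide and 19 mm tall, connect adjacent legs with their undersides at z = 281 mm, each running between the inner faces of the legs it joins and aligned with the legs' outer faces on the other axis.


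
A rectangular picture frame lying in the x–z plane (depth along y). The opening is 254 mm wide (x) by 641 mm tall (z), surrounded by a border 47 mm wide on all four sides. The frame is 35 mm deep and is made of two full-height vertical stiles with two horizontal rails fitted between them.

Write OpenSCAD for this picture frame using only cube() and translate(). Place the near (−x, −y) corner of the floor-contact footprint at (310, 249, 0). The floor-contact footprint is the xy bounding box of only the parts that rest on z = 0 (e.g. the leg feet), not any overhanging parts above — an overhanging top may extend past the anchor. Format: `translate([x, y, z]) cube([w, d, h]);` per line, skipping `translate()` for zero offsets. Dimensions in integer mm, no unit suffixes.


translate([310, 249, 0]) cube([47, 35, 735]);
translate([611, 249, 0]) cube([47, 35, 735]);
translate([357, 249, 0]) cube([254, 35, 47]);
translate([357, 249, 688]) cube([254, 35, 47]);


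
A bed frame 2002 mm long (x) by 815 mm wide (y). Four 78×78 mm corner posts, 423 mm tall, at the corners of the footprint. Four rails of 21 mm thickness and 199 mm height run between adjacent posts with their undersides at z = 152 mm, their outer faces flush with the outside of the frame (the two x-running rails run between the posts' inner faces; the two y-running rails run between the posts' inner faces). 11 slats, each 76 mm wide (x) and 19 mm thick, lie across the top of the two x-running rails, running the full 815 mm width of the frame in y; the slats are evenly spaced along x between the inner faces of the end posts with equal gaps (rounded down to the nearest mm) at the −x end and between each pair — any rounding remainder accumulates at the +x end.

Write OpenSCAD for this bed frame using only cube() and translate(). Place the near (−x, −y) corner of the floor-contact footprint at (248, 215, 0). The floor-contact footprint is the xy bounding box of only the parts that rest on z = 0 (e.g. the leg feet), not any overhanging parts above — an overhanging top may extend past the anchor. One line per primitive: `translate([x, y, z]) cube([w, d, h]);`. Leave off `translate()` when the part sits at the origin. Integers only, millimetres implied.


// slat z = rail_z + rail_h = 152 + 199 = 351
// slat gap = ⌊(1846 − 11·76) / 12⌋ = 84
translate([248, 215, 0]) cube([78, 78, 423]);
translate([248, 952, 0]) cube([78, 78, 423]);
translate([2172, 215, 0]) cube([78, 78, 423]);
translate([2172, 952, 0]) cube([78, 78, 423]);
translate([326, 215, 152]) cube([1846, 21, 199]);
translate([326, 1009, 152]) cube([1846, 21, 199]);
translate([248, 293, 152]) cube([21, 659, 199]);
translate([2229, 293, 152]) cube([21, 659, 199]);
translate([410, 215, 351]) cube([76, 815, 19]);
translate([570, 215, 351]) cube([76, 815, 19]);
translate([730, 215, 351]) cube([76, 815, 19]);
translate([890, 215, 351]) cube([76, 815, 19]);
translate([1050, 215, 351]) cube([76, 815, 19]);
translate([1210, 215, 351]) cube([76, 815, 19]);
translate([1370, 215, 351]) cube([76, 815, 19]);
translate([1530, 215, 351]) cube([76, 815, 19]);
translate([1690, 215, 351]) cube([76, 815, 19]);
translate([1850, 215, 351]) cube([76, 815, 19]);
translate([2010, 215, 351]) cube([76, 815, 19]);


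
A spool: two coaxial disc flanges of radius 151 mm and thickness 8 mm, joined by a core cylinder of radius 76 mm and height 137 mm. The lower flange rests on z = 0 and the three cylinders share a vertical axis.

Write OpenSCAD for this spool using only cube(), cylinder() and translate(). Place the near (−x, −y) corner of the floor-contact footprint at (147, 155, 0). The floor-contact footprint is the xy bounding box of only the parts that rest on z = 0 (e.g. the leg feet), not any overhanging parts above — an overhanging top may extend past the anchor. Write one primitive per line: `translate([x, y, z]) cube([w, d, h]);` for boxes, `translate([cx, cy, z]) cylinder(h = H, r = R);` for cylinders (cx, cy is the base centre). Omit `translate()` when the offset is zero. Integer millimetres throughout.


translate([298, 306, 0]) cylinder(h = 8, r = 151);
translate([298, 306, 8]) cylinder(h = 137, r = 76);
translate([298, 306, 145]) cylinder(h = 8, r = 151);


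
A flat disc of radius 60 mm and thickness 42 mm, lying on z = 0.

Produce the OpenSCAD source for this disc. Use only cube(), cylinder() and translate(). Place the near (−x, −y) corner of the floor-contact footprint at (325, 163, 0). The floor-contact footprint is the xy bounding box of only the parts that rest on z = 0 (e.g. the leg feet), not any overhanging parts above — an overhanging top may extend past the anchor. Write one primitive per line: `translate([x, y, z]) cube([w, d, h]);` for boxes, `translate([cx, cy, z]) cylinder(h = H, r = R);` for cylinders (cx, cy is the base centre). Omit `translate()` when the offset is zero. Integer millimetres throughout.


translate([385, 223, 0]) cylinder(h = 42, r = 60);


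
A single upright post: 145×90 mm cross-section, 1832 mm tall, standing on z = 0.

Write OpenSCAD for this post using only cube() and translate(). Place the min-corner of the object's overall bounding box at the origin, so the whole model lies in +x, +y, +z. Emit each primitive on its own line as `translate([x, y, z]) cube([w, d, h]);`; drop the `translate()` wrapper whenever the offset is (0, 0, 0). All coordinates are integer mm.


cube([145, 90, 1832]);


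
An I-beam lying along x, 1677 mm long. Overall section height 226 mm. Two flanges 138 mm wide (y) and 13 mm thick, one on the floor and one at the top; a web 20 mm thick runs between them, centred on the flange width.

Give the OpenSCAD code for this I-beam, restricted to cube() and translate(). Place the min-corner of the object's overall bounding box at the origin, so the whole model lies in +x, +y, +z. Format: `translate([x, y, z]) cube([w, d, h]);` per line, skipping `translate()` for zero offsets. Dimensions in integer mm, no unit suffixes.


cube([1677, 138, 13]);
translate([0, 59, 13]) cube([1677, 20, 200]);
translate([0, 0, 213]) cube([1677, 138, 13]);


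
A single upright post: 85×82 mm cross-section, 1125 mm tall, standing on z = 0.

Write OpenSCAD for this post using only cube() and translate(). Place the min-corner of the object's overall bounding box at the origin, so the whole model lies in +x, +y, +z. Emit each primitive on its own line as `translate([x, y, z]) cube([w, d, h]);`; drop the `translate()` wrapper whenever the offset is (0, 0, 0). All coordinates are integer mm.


cube([85, 82, 1125]);


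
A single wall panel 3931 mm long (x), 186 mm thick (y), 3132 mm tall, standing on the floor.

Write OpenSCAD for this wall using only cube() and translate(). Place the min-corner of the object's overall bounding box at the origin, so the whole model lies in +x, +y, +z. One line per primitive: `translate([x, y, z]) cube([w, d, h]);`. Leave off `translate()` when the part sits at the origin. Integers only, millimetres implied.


cube([3931, 186, 3132]);


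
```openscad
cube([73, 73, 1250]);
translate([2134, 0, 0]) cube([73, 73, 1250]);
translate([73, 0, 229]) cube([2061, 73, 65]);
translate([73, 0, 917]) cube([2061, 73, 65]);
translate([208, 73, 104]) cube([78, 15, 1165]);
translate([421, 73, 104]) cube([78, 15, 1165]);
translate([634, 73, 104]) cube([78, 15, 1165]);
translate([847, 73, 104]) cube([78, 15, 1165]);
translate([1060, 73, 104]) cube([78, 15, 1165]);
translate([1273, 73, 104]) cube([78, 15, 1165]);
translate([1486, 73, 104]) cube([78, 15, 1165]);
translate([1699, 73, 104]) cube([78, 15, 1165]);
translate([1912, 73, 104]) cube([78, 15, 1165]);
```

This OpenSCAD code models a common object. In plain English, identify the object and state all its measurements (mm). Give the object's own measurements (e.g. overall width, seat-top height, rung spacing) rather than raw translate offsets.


A fence section. Two 73×73 mm posts, 1250 mm tall, stand on the floor with a clear span of 2061 mm between their inner faces. Two horizontal rails of 73×65 mm section span the gap between the posts with their undersides at z = 229 mm and z = 917 mm, flush with the posts' −y face. 9 pickets, each 78 mm wide, 15 mm thick and 1165 mm tall, are fixed to the +y face of the rails with their bottoms at z = 104 mm, spaced across the span with a 135 mm gap after the −x post and between neighbouring pickets, with 144 mm left before the +x post.


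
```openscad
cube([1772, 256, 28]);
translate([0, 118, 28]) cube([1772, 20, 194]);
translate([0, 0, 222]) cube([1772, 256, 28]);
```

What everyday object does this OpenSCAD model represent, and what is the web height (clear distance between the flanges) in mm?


An I-beam. The web height is 194 mm.

Two wide flanges with a thin centred web — an I-beam. Overall 250 mm minus two 28 mm flanges gives a web of 250 − 2·28 = 194 mm.


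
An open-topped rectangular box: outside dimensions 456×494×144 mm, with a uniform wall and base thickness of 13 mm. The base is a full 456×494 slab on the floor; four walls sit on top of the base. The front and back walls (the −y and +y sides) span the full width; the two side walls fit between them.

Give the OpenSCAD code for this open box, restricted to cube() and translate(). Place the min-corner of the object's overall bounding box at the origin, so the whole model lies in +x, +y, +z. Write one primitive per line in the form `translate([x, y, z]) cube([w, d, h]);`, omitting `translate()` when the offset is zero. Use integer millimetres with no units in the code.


cube([456, 494, 13]);
translate([0, 0, 13]) cube([456, 13, 131]);
translate([0, 481, 13]) cube([456, 13, 131]);
translate([0, 13, 13]) cube([13, 468, 131]);
translate([443, 13, 13]) cube([13, 468, 131]);


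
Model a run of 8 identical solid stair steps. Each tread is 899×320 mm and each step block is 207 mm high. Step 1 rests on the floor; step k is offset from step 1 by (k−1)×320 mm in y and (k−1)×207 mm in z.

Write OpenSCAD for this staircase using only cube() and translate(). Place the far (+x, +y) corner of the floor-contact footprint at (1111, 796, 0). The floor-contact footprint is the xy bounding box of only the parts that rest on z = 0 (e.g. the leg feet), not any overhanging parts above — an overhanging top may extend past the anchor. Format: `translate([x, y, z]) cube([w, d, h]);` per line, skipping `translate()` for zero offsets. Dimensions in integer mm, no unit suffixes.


translate([212, 476, 0]) cube([899, 320, 207]);
translate([212, 796, 207]) cube([899, 320, 207]);
translate([212, 1116, 414]) cube([899, 320, 207]);
translate([212, 1436, 621]) cube([899, 320, 207]);
translate([212, 1756, 828]) cube([899, 320, 207]);
translate([212, 2076, 1035]) cube([899, 320, 207]);
translate([212, 2396, 1242]) cube([899, 320, 207]);
translate([212, 2716, 1449]) cube([899, 320, 207]);


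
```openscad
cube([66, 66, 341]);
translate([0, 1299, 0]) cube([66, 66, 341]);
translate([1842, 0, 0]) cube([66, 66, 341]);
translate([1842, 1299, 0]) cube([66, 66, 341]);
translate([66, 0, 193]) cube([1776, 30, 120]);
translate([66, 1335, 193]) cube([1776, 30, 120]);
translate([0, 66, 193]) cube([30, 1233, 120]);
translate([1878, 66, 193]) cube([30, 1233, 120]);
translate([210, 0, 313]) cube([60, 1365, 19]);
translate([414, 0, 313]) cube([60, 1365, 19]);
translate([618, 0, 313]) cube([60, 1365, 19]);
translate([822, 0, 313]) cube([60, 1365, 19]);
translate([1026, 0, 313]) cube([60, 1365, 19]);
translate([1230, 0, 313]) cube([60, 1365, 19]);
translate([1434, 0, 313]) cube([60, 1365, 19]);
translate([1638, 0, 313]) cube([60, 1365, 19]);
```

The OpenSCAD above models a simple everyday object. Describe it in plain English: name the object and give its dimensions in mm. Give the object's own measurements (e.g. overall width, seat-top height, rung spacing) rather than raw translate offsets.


A bed frame 1908 mm long (x) by 1365 mm wide (y). Four 66×66 mm corner posts, 341 mm tall, at the corners of the footprint. Four rails of 30 mm thickness and 120 mm height run between adjacent posts with their undersides at z = 193 mm, their outer faces flush with the outside of the frame (the two x-running rails run between the posts' inner faces; the two y-running rails run between the posts' inner faces). 8 slats, each 60 mm wide (x) and 19 mm thick, lie across the top of the two x-running rails, running the full 1365 mm width of the frame in y; along x they sit between the end posts with a 144 mm gap after the −x posts and between neighbouring slats and before the +x posts.


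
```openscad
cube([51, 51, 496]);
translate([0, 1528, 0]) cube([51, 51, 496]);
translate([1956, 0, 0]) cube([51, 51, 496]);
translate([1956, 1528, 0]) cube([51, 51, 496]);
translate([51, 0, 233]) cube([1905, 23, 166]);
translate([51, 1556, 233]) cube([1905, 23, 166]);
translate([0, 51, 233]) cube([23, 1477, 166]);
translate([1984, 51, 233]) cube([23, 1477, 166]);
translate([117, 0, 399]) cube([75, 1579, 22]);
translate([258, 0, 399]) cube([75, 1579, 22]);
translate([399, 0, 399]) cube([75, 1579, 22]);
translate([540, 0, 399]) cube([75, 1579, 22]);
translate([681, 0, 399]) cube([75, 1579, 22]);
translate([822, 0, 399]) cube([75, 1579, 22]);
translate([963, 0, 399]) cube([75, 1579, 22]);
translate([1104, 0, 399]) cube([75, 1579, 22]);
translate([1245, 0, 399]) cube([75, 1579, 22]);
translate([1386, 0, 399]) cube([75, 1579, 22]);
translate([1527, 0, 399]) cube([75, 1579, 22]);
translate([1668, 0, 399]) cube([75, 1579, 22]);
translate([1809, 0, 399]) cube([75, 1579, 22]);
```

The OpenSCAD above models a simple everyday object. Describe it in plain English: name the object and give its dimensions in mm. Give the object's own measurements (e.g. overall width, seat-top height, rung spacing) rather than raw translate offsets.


A bed frame 2007 mm long (x) by 1579 mm wide (y). Four 51×51 mm corner posts, 496 mm tall, at the corners of the footprint. Four rails of 23 mm thickness and 166 mm height run between adjacent posts with their undersides at z = 233 mm, their outer faces flush with the outside of the frame (the two x-running rails run between the posts' inner faces; the two y-running rails run between the posts' inner faces). 13 slats, each 75 mm wide (x) and 22 mm thick, lie across the top of the two x-running rails, running the full 1579 mm width of the frame in y; along x they sit between the end posts with a 66 mm gap after the −x posts and between neighbouring slats, leaving 72 mm before the +x posts.


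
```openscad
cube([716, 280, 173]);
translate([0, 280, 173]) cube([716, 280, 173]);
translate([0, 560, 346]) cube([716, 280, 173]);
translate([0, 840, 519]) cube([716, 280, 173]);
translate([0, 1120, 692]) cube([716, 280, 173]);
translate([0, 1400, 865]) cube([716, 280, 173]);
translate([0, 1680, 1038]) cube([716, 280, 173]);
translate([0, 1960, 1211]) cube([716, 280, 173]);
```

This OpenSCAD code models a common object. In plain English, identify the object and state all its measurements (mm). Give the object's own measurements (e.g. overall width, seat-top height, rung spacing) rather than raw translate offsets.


A straight staircase of 8 solid steps. Each step is 716 mm wide (x), 280 mm deep (y, the going) and 173 mm tall (the rise). The first step rests on the floor; each subsequent step sits one going further in +y and one rise higher in +z, directly behind and above the previous step with no overlap.


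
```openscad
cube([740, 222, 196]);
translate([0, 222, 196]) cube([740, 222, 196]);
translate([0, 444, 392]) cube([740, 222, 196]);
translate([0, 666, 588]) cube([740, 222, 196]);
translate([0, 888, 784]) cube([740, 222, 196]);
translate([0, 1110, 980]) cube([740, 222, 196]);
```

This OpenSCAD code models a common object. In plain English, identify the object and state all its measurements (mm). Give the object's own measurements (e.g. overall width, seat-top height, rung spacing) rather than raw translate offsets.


A straight staircase of 6 solid steps. Each step is 740 mm wide (x), 222 mm deep (y, the going) and 196 mm tall (the rise). The first step rests on the floor; each subsequent step sits one going further in +y and one rise higher in +z, directly behind and above the previous step with no overlap.


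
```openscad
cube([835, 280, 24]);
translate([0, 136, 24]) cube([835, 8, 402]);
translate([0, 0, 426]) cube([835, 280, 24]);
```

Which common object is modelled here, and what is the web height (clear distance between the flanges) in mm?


An I-beam. The web height is 402 mm.

Two wide flanges with a thin centred web — an I-beam. Overall 450 mm minus two 24 mm flanges gives a web of 450 − 2·24 = 402 mm.


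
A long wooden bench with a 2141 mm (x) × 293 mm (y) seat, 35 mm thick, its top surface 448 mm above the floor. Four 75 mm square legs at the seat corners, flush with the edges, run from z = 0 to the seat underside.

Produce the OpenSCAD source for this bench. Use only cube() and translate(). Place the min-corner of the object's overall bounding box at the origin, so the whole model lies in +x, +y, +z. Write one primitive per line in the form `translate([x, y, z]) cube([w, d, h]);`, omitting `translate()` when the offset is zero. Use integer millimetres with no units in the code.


translate([0, 0, 413]) cube([2141, 293, 35]);
cube([75, 75, 413]);
translate([0, 218, 0]) cube([75, 75, 413]);
translate([2066, 0, 0]) cube([75, 75, 413]);
translate([2066, 218, 0]) cube([75, 75, 413]);


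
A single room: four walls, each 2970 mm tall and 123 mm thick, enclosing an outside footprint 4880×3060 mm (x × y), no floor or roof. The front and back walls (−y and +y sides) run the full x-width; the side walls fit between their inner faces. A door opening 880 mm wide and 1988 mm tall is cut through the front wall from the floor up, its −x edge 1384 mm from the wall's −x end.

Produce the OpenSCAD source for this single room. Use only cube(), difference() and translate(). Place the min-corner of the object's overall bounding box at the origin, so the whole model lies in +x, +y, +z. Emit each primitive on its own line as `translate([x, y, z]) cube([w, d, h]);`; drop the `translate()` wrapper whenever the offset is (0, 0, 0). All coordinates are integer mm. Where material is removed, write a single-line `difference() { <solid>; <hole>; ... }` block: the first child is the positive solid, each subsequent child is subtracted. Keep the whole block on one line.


difference() { cube([4880, 123, 2970]); translate([1384, 0, 0]) cube([880, 123, 1988]); }
translate([0, 2937, 0]) cube([4880, 123, 2970]);
translate([0, 123, 0]) cube([123, 2814, 2970]);
translate([4757, 123, 0]) cube([123, 2814, 2970]);


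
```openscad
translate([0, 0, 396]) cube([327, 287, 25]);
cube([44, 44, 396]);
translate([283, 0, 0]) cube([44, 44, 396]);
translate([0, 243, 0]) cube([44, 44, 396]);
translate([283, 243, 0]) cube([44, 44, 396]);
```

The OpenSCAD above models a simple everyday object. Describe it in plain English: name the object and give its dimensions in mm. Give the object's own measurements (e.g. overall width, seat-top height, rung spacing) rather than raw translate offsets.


A four-legged stool. The seat is a 327×287×25 mm slab whose top surface is at z = 421 mm; four square legs, each 44×44 mm in cross-section, run from the floor (z = 0) to the underside of the seat, each flush with a corner of the seat.


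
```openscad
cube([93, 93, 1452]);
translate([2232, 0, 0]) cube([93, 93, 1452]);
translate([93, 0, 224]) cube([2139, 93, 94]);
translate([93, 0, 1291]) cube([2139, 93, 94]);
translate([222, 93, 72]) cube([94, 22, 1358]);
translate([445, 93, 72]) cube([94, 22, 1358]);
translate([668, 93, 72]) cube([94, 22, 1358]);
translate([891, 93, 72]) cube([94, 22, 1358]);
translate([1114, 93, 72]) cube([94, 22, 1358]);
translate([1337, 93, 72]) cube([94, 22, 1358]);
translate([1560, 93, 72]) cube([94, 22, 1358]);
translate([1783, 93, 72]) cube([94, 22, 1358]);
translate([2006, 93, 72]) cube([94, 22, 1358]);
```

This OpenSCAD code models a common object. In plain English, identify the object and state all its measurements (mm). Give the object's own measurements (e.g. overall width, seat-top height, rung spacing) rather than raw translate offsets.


A fence section. Two 93×93 mm posts, 1452 mm tall, stand on the floor with a clear span of 2139 mm between their inner faces. Two horizontal rails of 93×94 mm section span the gap between the posts with their undersides at z = 224 mm and z = 1291 mm, flush with the posts' −y face. 9 pickets, each 94 mm wide, 22 mm thick and 1358 mm tall, are fixed to the +y face of the rails with their bottoms at z = 72 mm, spaced across the span with a 129 mm gap after the −x post and between neighbouring pickets, with 132 mm left before the +x post.


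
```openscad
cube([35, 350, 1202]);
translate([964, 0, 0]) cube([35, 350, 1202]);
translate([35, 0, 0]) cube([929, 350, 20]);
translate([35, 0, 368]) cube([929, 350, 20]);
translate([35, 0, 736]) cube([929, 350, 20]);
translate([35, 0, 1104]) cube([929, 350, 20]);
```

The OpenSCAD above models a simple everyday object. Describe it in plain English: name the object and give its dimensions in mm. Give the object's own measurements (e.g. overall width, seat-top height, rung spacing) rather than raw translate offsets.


An open bookshelf. Two side panels, each 35 mm thick, 350 mm deep and 1202 mm tall, stand 999 mm apart (outside-to-outside). Between them sit 4 shelves, each 20 mm thick and 350 mm deep, spanning the full gap between the sides. The bottom shelf rests on the floor (its underside at z = 0) and the clear gap between one shelf's top and the next shelf's underside is 348 mm.


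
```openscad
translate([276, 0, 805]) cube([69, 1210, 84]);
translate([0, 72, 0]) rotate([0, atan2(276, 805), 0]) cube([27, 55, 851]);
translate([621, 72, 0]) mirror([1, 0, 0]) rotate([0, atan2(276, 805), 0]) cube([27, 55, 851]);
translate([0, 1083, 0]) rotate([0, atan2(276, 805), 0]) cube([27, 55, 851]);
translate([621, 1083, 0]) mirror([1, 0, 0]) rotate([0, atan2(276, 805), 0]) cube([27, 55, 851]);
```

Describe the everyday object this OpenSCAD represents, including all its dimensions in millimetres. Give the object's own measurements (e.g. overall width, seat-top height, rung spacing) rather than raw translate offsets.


A sawhorse. A 69×1210×84 mm beam (x, y, z) sits on two A-frame leg pairs. Each pair is two raked legs of 27×55 mm section (55 mm along y) splaying symmetrically in x. Each leg rises 805 mm vertically over 276 mm of horizontal reach and is 851 mm long along its own axis. Every leg's outer bottom edge rests on the floor and its outer top edge meets a bottom edge of the beam — the left legs (tilting toward +x) meet the beam's −x bottom edge, the right legs (their mirror images, tilting toward −x) meet its +x bottom edge — so the leg tops tuck under the beam, the beam's underside is 805 mm above the floor, and the feet are 621 mm apart outside-to-outside with the beam centred between them. The two leg pairs are set in 72 mm from either end of the beam.


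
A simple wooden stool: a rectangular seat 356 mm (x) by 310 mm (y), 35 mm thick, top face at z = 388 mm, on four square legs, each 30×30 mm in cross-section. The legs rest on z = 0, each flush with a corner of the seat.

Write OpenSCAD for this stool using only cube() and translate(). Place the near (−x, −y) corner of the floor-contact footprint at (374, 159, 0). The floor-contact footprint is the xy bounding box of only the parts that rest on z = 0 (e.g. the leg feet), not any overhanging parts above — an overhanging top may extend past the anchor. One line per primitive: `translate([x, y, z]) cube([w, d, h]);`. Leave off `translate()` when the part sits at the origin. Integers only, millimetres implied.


// leg_h = 388 - 35 = 353
translate([374, 159, 353]) cube([356, 310, 35]);
translate([374, 159, 0]) cube([30, 30, 353]);
translate([700, 159, 0]) cube([30, 30, 353]);
translate([374, 439, 0]) cube([30, 30, 353]);
translate([700, 439, 0]) cube([30, 30, 353]);


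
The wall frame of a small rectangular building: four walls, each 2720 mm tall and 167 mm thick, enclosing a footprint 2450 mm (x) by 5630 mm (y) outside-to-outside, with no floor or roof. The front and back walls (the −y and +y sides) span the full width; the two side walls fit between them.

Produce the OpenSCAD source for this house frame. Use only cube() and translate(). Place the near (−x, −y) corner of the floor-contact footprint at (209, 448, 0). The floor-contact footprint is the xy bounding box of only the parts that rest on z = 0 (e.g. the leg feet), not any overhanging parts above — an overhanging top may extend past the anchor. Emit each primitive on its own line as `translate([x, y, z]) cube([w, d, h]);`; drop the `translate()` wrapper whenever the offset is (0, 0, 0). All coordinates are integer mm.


translate([209, 448, 0]) cube([2450, 167, 2720]);
translate([209, 5911, 0]) cube([2450, 167, 2720]);
translate([209, 615, 0]) cube([167, 5296, 2720]);
translate([2492, 615, 0]) cube([167, 5296, 2720]);
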